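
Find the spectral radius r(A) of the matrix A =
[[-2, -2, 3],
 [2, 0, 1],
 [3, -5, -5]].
r(A) ≈ 6.9311

The eigenvalues of A are the roots of its characteristic polynomial. With M = A (coefficients from the trace, the sum of principal 2x2 minors, and det A):
  p(λ) = det(λ I - M) = λ^3 + 7λ^2 + 10λ + 66.
No integer candidate from the rational root theorem (±divisors of 66) is a root, so the roots are irrational. The cubic discriminant is Δ = -124104 < 0, so there is one real root and a complex-conjugate pair. p(-7) = -4 and p(-6) = 42 have opposite signs, so a root lies in (-7, -6); Newton's method refines it to λ ≈ -6.9311. Dividing out (λ - (-6.9311)) leaves approximately λ^2 + 0.0689λ + 9.5223. For λ^2 + 0.0689λ + 9.5223 the discriminant is -38.0845. It is negative, so the remaining roots are the complex-conjugate pair λ ≈ -0.0345 ± 3.0856i. Their product equals the constant term, so |λ|^2 ≈ 9.5223 and |λ| ≈ 3.0858.
Thus the eigenvalues (to 4 decimals) are -6.9311 (modulus 6.9311); -0.0345 ± 3.0856i (modulus 3.0858). The spectral radius is the largest modulus: r(A) ≈ 6.9311. (Cross-check: r(A) ≤ ||A||_2 ≈ 7.857; equality holds whenever A is normal, though it can also hold for some non-normal A.)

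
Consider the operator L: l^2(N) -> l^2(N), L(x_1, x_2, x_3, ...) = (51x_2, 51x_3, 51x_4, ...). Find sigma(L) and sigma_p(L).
sigma(L) = closed disk {z in C : |z| ≤ 51}; sigma_p(L) = open disk {z in C : |z| < 51}

Note L = 51·V where V is the unit left shift (V x)_k = x_{k+1}; so sigma(L) = 51·sigma(V) and ||L|| = 51||V||. ||L x||^2 = 2601sum_{k≥2} |x_k|^2 ≤ 2601||x||^2, with equality on {x : x_1 = 0}, so ||L|| = 51. For any lambda with |lambda| < 51, set r = lambda/51 (|r| < 1); the vector x = (1, r, r^2, ...) is in l^2 and satisfies L x = 51(r, r^2, ...) = lambda x, so lambda is an eigenvalue. On the boundary |lambda| = 51 the geometric series diverges, so no l^2 eigenvector exists, but these lambda lie in the approximate point spectrum. Hence sigma(L) is the closed disk of radius 51 and sigma_p(L) is the open disk.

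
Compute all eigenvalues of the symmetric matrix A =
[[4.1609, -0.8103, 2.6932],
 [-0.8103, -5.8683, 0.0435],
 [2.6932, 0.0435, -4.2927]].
sigma(A) ≈ {-6, -5, 5}

A is real symmetric, so its spectrum consists of real eigenvalues. Expanding the characteristic polynomial of the displayed matrix gives
  det(λ I - A) = p(λ) = λ^3 + (6)λ^2 + (-25)λ + (-150.0021).
Solving p(λ) = 0 yields eigenvalues ≈ -6, -5, 5. (A is shown rounded to 4 decimals, so these recover the underlying integer eigenvalues to within that precision.)
Verification: the trace of A = -6 equals the sum of eigenvalues -6, and det(A) ≈ 150.0021 matches the eigenvalue product 150.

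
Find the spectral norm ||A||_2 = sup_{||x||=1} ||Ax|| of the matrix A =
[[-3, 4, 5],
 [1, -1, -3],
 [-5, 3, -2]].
||A||_2 ≈ 8.2881 (= sqrt(largest eigenvalue of A^T A))

||A||_2 = sigma_max(A) = sqrt(lambda_max(A^T A)). Form the symmetric matrix M = A^T A =
[[35, -28, -8],
 [-28, 26, 17],
 [-8, 17, 38]].
Its characteristic polynomial (trace, sum of principal 2x2 minors, determinant of M give the coefficients) is
  p(λ) = det(λ I - M) = λ^3 - 99λ^2 + 2091λ - 625.
No integer candidate from the rational root theorem (±divisors of 625) is a root, so the roots are irrational. The cubic discriminant is Δ = 6175524672 > 0, so there are three distinct real roots. p(0) = -625 and p(1) = 1368 have opposite signs, so a root lies in (0, 1); Newton's method refines it to λ ≈ 0.3032. p(30) = 5 and p(31) = -1152 have opposite signs, so a root lies in (30, 31); Newton's method refines it to λ ≈ 30.0044. p(68) = -1781 and p(69) = 824 have opposite signs, so a root lies in (68, 69); Newton's method refines it to λ ≈ 68.6924. Check (Vieta): the three roots sum to 99, matching tr M = 99.
So the eigenvalues of A^T A are ≈ 0.3032, 30.0044, 68.6924 (all ≥ 0, as they must be for A^T A). The largest is λ_max ≈ 68.6924, hence ||A||_2 = sqrt(λ_max) ≈ 8.2881.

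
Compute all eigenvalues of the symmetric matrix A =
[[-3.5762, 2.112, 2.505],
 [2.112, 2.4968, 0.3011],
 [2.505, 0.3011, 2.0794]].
sigma(A) ≈ {-5, 2, 4}

A is real symmetric, so its spectrum consists of real eigenvalues. Expanding the characteristic polynomial of the displayed matrix gives
  det(λ I - A) = p(λ) = λ^3 + (-1)λ^2 + (-22)λ + (40).
Solving p(λ) = 0 yields eigenvalues ≈ -5, 2, 4. (A is shown rounded to 4 decimals, so these recover the underlying integer eigenvalues to within that precision.)
Verification: the trace of A = 1 equals the sum of eigenvalues 1, and det(A) ≈ -39.9996 matches the eigenvalue product -40.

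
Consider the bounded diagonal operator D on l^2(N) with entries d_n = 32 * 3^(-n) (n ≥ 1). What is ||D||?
||D|| = 32/3 (attained at n = 1)

For D diagonal, ||D|| = sup_n |d_n|. The sequence d_n = 32 * 3^(-n) is positive and strictly decreasing (ratio 3^(-1) < 1), so the supremum is d_1 = 32/3. Hence ||D|| = 32/3.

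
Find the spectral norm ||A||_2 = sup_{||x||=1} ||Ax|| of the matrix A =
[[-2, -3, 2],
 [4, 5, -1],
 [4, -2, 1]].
||A||_2 ≈ 7.612 (= sqrt(largest eigenvalue of A^T A))

||A||_2 = sigma_max(A) = sqrt(lambda_max(A^T A)). Form the symmetric matrix M = A^T A =
[[36, 18, -4],
 [18, 38, -13],
 [-4, -13, 6]].
Its characteristic polynomial (trace, sum of principal 2x2 minors, determinant of M give the coefficients) is
  p(λ) = det(λ I - M) = λ^3 - 80λ^2 + 1303λ - 1444.
No integer candidate from the rational root theorem (±divisors of 1444) is a root, so the roots are irrational. The cubic discriminant is Δ = 1712792500 > 0, so there are three distinct real roots. p(1) = -220 and p(2) = 850 have opposite signs, so a root lies in (1, 2); Newton's method refines it to λ ≈ 1.1945. p(20) = 616 and p(21) = -100 have opposite signs, so a root lies in (20, 21); Newton's method refines it to λ ≈ 20.8633. p(57) = -1900 and p(58) = 122 have opposite signs, so a root lies in (57, 58); Newton's method refines it to λ ≈ 57.9422. Check (Vieta): the three roots sum to 80, matching tr M = 80.
So the eigenvalues of A^T A are ≈ 1.1945, 20.8633, 57.9422 (all ≥ 0, as they must be for A^T A). The largest is λ_max ≈ 57.9422, hence ||A||_2 = sqrt(λ_max) ≈ 7.612.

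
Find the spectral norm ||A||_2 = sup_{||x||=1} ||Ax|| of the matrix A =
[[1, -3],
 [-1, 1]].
||A||_2 = sqrt((12 + sqrt(128))/2) ≈ 3.4142 (= sqrt(largest eigenvalue of A^T A))

||A||_2 = sigma_max(A) = sqrt(lambda_max(A^T A)). Form the symmetric matrix M = A^T A =
[[2, -4],
 [-4, 10]].
Its characteristic polynomial (trace, determinant of M give the coefficients) is
  p(λ) = det(λ I - M) = λ^2 - 12λ + 4.
For λ^2 - 12λ + 4 the discriminant is 128. It is nonnegative but not a perfect square, so the roots are real and irrational: λ = (12 ± sqrt(128))/2 ≈ 11.6569, 0.3431.
So the eigenvalues of A^T A are ≈ 0.3431, 11.6569 (all ≥ 0, as they must be for A^T A). The largest is λ_max = (12 + sqrt(128))/2 ≈ 11.6569, hence ||A||_2 = sqrt(λ_max) = sqrt((12 + sqrt(128))/2) ≈ 3.4142.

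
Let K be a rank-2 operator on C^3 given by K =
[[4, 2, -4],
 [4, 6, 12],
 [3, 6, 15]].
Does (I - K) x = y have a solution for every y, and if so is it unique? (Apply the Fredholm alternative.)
(I - K) is invertible (det(I - K) = 82 ≠ 0), so for every y in C^3 the equation (I - K) x = y has a unique solution.

K has rank 2 and factors as K = U V^T = u1 v1^T + u2 v2^T with u1 = (-2, 2, 3), v1 = (-1, 0, 3), u2 = (-1, -3, -3), v2 = (-2, -2, -2) (multiplying out reproduces the displayed K). The nonzero eigenvalues of U V^T coincide with those of the 2 x 2 matrix G = V^T U = [[v1·u1, v1·u2], [v2·u1, v2·u2]] = [[11, -8], [-6, 14]], and by the Sylvester determinant identity det(I_3 - U V^T) = det(I_2 - V^T U) = det([[-10, 8], [6, -13]]) = (-10)(-13) - (8)(6) = 82. (Direct check: I - K =
[[-3, -2, 4],
 [-4, -5, -12],
 [-3, -6, -14]]
has determinant 82.) The finite-dimensional Fredholm alternative says: either (I - K) is invertible, or ker(I - K) ≠ {0} and then range(I - K) = ker((I - K)^*)^⊥, with dim ker(I - K) = dim ker((I - K)^*). Since det(I - K) ≠ 0, 1 is not an eigenvalue of K and ker(I - K) = {0}, so we are in the first case: for every y there is a unique x = (I - K)^(-1) y. (Explicitly, by the Woodbury identity, (I - U V^T)^(-1) = I + U (I_2 - G)^(-1) V^T.)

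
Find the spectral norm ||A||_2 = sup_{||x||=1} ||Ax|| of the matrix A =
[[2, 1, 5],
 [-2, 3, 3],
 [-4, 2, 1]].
||A||_2 ≈ 6.7368 (= sqrt(largest eigenvalue of A^T A))

||A||_2 = sigma_max(A) = sqrt(lambda_max(A^T A)). Form the symmetric matrix M = A^T A =
[[24, -12, 0],
 [-12, 14, 16],
 [0, 16, 35]].
Its characteristic polynomial (trace, sum of principal 2x2 minors, determinant of M give the coefficients) is
  p(λ) = det(λ I - M) = λ^3 - 73λ^2 + 1266λ - 576.
No integer candidate from the rational root theorem (±divisors of 576) is a root, so the roots are irrational. The cubic discriminant is Δ = 477667044 > 0, so there are three distinct real roots. p(0) = -576 and p(1) = 618 have opposite signs, so a root lies in (0, 1); Newton's method refines it to λ ≈ 0.4675. p(27) = 72 and p(28) = -408 have opposite signs, so a root lies in (27, 28); Newton's method refines it to λ ≈ 27.1476. p(45) = -306 and p(46) = 528 have opposite signs, so a root lies in (45, 46); Newton's method refines it to λ ≈ 45.3849. Check (Vieta): the three roots sum to 73, matching tr M = 73.
So the eigenvalues of A^T A are ≈ 0.4675, 27.1476, 45.3849 (all ≥ 0, as they must be for A^T A). The largest is λ_max ≈ 45.3849, hence ||A||_2 = sqrt(λ_max) ≈ 6.7368.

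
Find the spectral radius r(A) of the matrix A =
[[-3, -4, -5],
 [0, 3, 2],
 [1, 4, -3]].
r(A) ≈ 3.8974

The eigenvalues of A are the roots of its characteristic polynomial. With M = A (coefficients from the trace, the sum of principal 2x2 minors, and det A):
  p(λ) = det(λ I - M) = λ^3 + 3λ^2 - 12λ - 58.
No integer candidate from the rational root theorem (±divisors of 58) is a root, so the roots are irrational. The cubic discriminant is Δ = -38772 < 0, so there is one real root and a complex-conjugate pair. p(3) = -40 and p(4) = 6 have opposite signs, so a root lies in (3, 4); Newton's method refines it to λ ≈ 3.8974. Dividing out (λ - (3.8974)) leaves approximately λ^2 + 6.8974λ + 14.8818. For λ^2 + 6.8974λ + 14.8818 the discriminant is -11.9532. It is negative, so the remaining roots are the complex-conjugate pair λ ≈ -3.4487 ± 1.7287i. Their product equals the constant term, so |λ|^2 ≈ 14.8818 and |λ| ≈ 3.8577.
Thus the eigenvalues (to 4 decimals) are 3.8974 (modulus 3.8974); -3.4487 ± 1.7287i (modulus 3.8577). The spectral radius is the largest modulus: r(A) ≈ 3.8974. (Cross-check: r(A) ≤ ||A||_2 ≈ 7.8311; equality holds whenever A is normal, though it can also hold for some non-normal A.)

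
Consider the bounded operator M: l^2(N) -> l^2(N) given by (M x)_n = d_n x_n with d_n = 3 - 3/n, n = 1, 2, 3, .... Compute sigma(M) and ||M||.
sigma(M) = {3 - 3/n : n ≥ 1} ∪ {3}; ||M|| = 3

A bounded diagonal operator on l^2 with diagonal entries d_n has spectrum equal to the closure of {d_n : n ≥ 1}: every d_n is an eigenvalue (with eigenvector e_n), so {d_n} ⊂ sigma(M); the spectrum is closed, so its closure is too; and for lambda not in the closure, (M - lambda I) has bounded inverse (the diagonal entries 1/(d_n - lambda) are bounded). For our sequence d_n = 3 - 3/n, n = 1, 2, 3, ...:
  - {d_n} = {3 - 3/n : n ≥ 1}; the only limit point is 3
  - closure = {3 - 3/n : n ≥ 1} ∪ {3}
For the norm: a diagonal operator has ||M|| = sup_n |d_n|. Here d_n = 3 - 3/n increases monotonically from d_1 = 0 toward 3, with all terms in [0, 3); so sup_n |d_n| = 3 (the supremum is the limit, not attained). So ||M|| = 3.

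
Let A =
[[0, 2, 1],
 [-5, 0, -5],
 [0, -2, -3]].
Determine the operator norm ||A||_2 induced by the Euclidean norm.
||A||_2 ≈ 7.5031 (= sqrt(largest eigenvalue of A^T A))

||A||_2 = sigma_max(A) = sqrt(lambda_max(A^T A)). Form the symmetric matrix M = A^T A =
[[25, 0, 25],
 [0, 8, 8],
 [25, 8, 35]].
Its characteristic polynomial (trace, sum of principal 2x2 minors, determinant of M give the coefficients) is
  p(λ) = det(λ I - M) = λ^3 - 68λ^2 + 666λ - 400.
No integer candidate from the rational root theorem (±divisors of 400) is a root, so the roots are irrational. The cubic discriminant is Δ = 688032160 > 0, so there are three distinct real roots. p(0) = -400 and p(1) = 199 have opposite signs, so a root lies in (0, 1); Newton's method refines it to λ ≈ 0.6423. p(11) = 29 and p(12) = -472 have opposite signs, so a root lies in (11, 12); Newton's method refines it to λ ≈ 11.0618. p(56) = -736 and p(57) = 1823 have opposite signs, so a root lies in (56, 57); Newton's method refines it to λ ≈ 56.2959. Check (Vieta): the three roots sum to 68, matching tr M = 68.
So the eigenvalues of A^T A are ≈ 0.6423, 11.0618, 56.2959 (all ≥ 0, as they must be for A^T A). The largest is λ_max ≈ 56.2959, hence ||A||_2 = sqrt(λ_max) ≈ 7.5031.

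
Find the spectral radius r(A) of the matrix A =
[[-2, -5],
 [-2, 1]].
r(A) = 4

The eigenvalues of A are the roots of its characteristic polynomial. With M = A (coefficients from the trace and determinant):
  p(λ) = det(λ I - M) = λ^2 + λ - 12.
For λ^2 + λ - 12 the discriminant is 49. It is a perfect square (7^2), so the roots are rational: λ = (-1 ± 7)/2 = 3, -4.
Thus the eigenvalues (to 4 decimals) are 3 (modulus 3); -4 (modulus 4). The spectral radius is the largest modulus: r(A) = 4. (Cross-check: r(A) ≤ ||A||_2 ≈ 5.389; equality holds whenever A is normal, though it can also hold for some non-normal A.)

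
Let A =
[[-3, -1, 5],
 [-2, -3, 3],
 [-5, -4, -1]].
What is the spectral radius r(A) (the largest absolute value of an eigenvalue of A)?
r(A) ≈ 6.4582

The eigenvalues of A are the roots of its characteristic polynomial. With M = A (coefficients from the trace, the sum of principal 2x2 minors, and det A):
  p(λ) = det(λ I - M) = λ^3 + 7λ^2 + 50λ + 63.
No integer candidate from the rational root theorem (±divisors of 63) is a root, so the roots are irrational. The cubic discriminant is Δ = -174199 < 0, so there is one real root and a complex-conjugate pair. p(-2) = -17 and p(-1) = 19 have opposite signs, so a root lies in (-2, -1); Newton's method refines it to λ ≈ -1.5105. Dividing out (λ - (-1.5105)) leaves approximately λ^2 + 5.4895λ + 41.7081. For λ^2 + 5.4895λ + 41.7081 the discriminant is -136.6978. It is negative, so the remaining roots are the complex-conjugate pair λ ≈ -2.7448 ± 5.8459i. Their product equals the constant term, so |λ|^2 ≈ 41.7081 and |λ| ≈ 6.4582.
Thus the eigenvalues (to 4 decimals) are -1.5105 (modulus 1.5105); -2.7448 ± 5.8459i (modulus 6.4582). The spectral radius is the largest modulus: r(A) ≈ 6.4582. (Cross-check: r(A) ≤ ||A||_2 ≈ 8.4435; equality holds whenever A is normal, though it can also hold for some non-normal A.)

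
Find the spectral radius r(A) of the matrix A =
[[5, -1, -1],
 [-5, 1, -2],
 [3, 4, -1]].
r(A) ≈ 6.0558

The eigenvalues of A are the roots of its characteristic polynomial. With M = A (coefficients from the trace, the sum of principal 2x2 minors, and det A):
  p(λ) = det(λ I - M) = λ^3 - 5λ^2 + 5λ - 69.
No integer candidate from the rational root theorem (±divisors of 69) is a root, so the roots are irrational. The cubic discriminant is Δ = -131872 < 0, so there is one real root and a complex-conjugate pair. p(6) = -3 and p(7) = 64 have opposite signs, so a root lies in (6, 7); Newton's method refines it to λ ≈ 6.0558. Dividing out (λ - (6.0558)) leaves approximately λ^2 + 1.0558λ + 11.394. For λ^2 + 1.0558λ + 11.394 the discriminant is -44.4611. It is negative, so the remaining roots are the complex-conjugate pair λ ≈ -0.5279 ± 3.334i. Their product equals the constant term, so |λ|^2 ≈ 11.394 and |λ| ≈ 3.3755.
Thus the eigenvalues (to 4 decimals) are 6.0558 (modulus 6.0558); -0.5279 ± 3.334i (modulus 3.3755). The spectral radius is the largest modulus: r(A) ≈ 6.0558. (Cross-check: r(A) ≤ ||A||_2 ≈ 7.6913; equality holds whenever A is normal, though it can also hold for some non-normal A.)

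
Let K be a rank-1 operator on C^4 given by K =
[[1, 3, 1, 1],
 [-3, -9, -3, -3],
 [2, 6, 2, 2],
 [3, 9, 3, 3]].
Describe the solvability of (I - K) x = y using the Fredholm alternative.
(I - K) is invertible (det(I - K) = 4 ≠ 0), so for every y in C^4 the equation (I - K) x = y has a unique solution.

K has rank 1, so it is an outer product K = u v^T: every row of K is a multiple of one row vector. Reading off the entries, u = (-1, 3, -2, -3) and v = (-1, -3, -1, -1) (row i of K equals u_i·v^T). A rank-one matrix u v^T satisfies K u = u (v·u) and kills the (3)-dimensional subspace v^⊥, so its characteristic polynomial is lambda^3 (lambda - v·u) with v·u = tr K = -3. Hence the eigenvalues of I - K are 1 (multiplicity 3) and 1 - (-3) = 4, so det(I - K) = 4. (Direct check: I - K =
[[0, -3, -1, -1],
 [3, 10, 3, 3],
 [-2, -6, -1, -2],
 [-3, -9, -3, -2]]
has determinant 4.) The finite-dimensional Fredholm alternative says: either (I - K) is invertible, or ker(I - K) ≠ {0} and then range(I - K) = ker((I - K)^*)^⊥, with dim ker(I - K) = dim ker((I - K)^*). Since det(I - K) ≠ 0, 1 is not an eigenvalue of K and ker(I - K) = {0}, so we are in the first case: for every y there is a unique x = (I - K)^(-1) y. Explicitly, by the Sherman–Morrison formula, (I - u v^T)^(-1) = I + u v^T/(1 - v·u), i.e. (I - K)^(-1) = I + K/(4).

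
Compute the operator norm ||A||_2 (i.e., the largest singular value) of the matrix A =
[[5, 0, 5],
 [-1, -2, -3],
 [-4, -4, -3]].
||A||_2 ≈ 9.5686 (= sqrt(largest eigenvalue of A^T A))

||A||_2 = sigma_max(A) = sqrt(lambda_max(A^T A)). Form the symmetric matrix M = A^T A =
[[42, 18, 40],
 [18, 20, 18],
 [40, 18, 43]].
Its characteristic polynomial (trace, sum of principal 2x2 minors, determinant of M give the coefficients) is
  p(λ) = det(λ I - M) = λ^3 - 105λ^2 + 1258λ - 2500.
No integer candidate from the rational root theorem (±divisors of 2500) is a root, so the roots are irrational. The cubic discriminant is Δ = 3683356052 > 0, so there are three distinct real roots. p(2) = -396 and p(3) = 356 have opposite signs, so a root lies in (2, 3); Newton's method refines it to λ ≈ 2.4942. p(10) = 580 and p(11) = -36 have opposite signs, so a root lies in (10, 11); Newton's method refines it to λ ≈ 10.9475. p(91) = -3956 and p(92) = 3204 have opposite signs, so a root lies in (91, 92); Newton's method refines it to λ ≈ 91.5584. Check (Vieta): the three roots sum to 105, matching tr M = 105.
So the eigenvalues of A^T A are ≈ 2.4942, 10.9475, 91.5584 (all ≥ 0, as they must be for A^T A). The largest is λ_max ≈ 91.5584, hence ||A||_2 = sqrt(λ_max) ≈ 9.5686.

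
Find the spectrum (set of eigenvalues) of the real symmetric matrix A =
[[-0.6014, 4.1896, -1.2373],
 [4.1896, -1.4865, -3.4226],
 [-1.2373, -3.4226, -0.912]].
sigma(A) ≈ {-6, -2, 5}

A is real symmetric, so its spectrum consists of real eigenvalues. Expanding the characteristic polynomial of the displayed matrix gives
  det(λ I - A) = p(λ) = λ^3 + (3)λ^2 + (-28)λ + (-59.9975).
Solving p(λ) = 0 yields eigenvalues ≈ -6, -2, 5. (A is shown rounded to 4 decimals, so these recover the underlying integer eigenvalues to within that precision.)
Verification: the trace of A = -3 equals the sum of eigenvalues -3, and det(A) ≈ 59.9975 matches the eigenvalue product 60.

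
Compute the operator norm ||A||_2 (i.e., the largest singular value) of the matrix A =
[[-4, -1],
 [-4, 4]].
||A||_2 = sqrt((49 + sqrt(801))/2) ≈ 6.217 (= sqrt(largest eigenvalue of A^T A))

||A||_2 = sigma_max(A) = sqrt(lambda_max(A^T A)). Form the symmetric matrix M = A^T A =
[[32, -12],
 [-12, 17]].
Its characteristic polynomial (trace, determinant of M give the coefficients) is
  p(λ) = det(λ I - M) = λ^2 - 49λ + 400.
For λ^2 - 49λ + 400 the discriminant is 801. It is nonnegative but not a perfect square, so the roots are real and irrational: λ = (49 ± sqrt(801))/2 ≈ 38.651, 10.349.
So the eigenvalues of A^T A are ≈ 10.349, 38.651 (all ≥ 0, as they must be for A^T A). The largest is λ_max = (49 + sqrt(801))/2 ≈ 38.651, hence ||A||_2 = sqrt(λ_max) = sqrt((49 + sqrt(801))/2) ≈ 6.217.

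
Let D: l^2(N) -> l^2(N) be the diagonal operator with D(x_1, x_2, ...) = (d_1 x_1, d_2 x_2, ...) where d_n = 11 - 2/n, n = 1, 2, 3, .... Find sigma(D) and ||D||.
sigma(D) = {11 - 2/n : n ≥ 1} ∪ {11}; ||D|| = 11

A bounded diagonal operator on l^2 with diagonal entries d_n has spectrum equal to the closure of {d_n : n ≥ 1}: every d_n is an eigenvalue (with eigenvector e_n), so {d_n} ⊂ sigma(D); the spectrum is closed, so its closure is too; and for lambda not in the closure, (D - lambda I) has bounded inverse (the diagonal entries 1/(d_n - lambda) are bounded). For our sequence d_n = 11 - 2/n, n = 1, 2, 3, ...:
  - {d_n} = {11 - 2/n : n ≥ 1}; the only limit point is 11
  - closure = {11 - 2/n : n ≥ 1} ∪ {11}
For the norm: a diagonal operator has ||D|| = sup_n |d_n|. Here d_n = 11 - 2/n increases monotonically from d_1 = 9 toward 11, with all terms in [9, 11); so sup_n |d_n| = 11 (the supremum is the limit, not attained). So ||D|| = 11.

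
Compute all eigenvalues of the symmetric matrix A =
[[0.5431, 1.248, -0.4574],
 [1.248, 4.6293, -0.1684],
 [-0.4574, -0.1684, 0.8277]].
sigma(A) ≈ {0, 1, 5}

A is real symmetric, so its spectrum consists of real eigenvalues. Expanding the characteristic polynomial of the displayed matrix gives
  det(λ I - A) = p(λ) = λ^3 + (-6)λ^2 + (5)λ + (0).
Solving p(λ) = 0 yields eigenvalues ≈ 0, 1, 5. (A is shown rounded to 4 decimals, so these recover the underlying integer eigenvalues to within that precision.)
Verification: the trace of A = 6 equals the sum of eigenvalues 6, and det(A) ≈ 0.0002 matches the eigenvalue product 0.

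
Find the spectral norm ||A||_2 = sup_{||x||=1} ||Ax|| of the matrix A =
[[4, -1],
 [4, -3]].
||A||_2 = sqrt((42 + sqrt(1508))/2) ≈ 6.3574 (= sqrt(largest eigenvalue of A^T A))

||A||_2 = sigma_max(A) = sqrt(lambda_max(A^T A)). Form the symmetric matrix M = A^T A =
[[32, -16],
 [-16, 10]].
Its characteristic polynomial (trace, determinant of M give the coefficients) is
  p(λ) = det(λ I - M) = λ^2 - 42λ + 64.
For λ^2 - 42λ + 64 the discriminant is 1508. It is nonnegative but not a perfect square, so the roots are real and irrational: λ = (42 ± sqrt(1508))/2 ≈ 40.4165, 1.5835.
So the eigenvalues of A^T A are ≈ 1.5835, 40.4165 (all ≥ 0, as they must be for A^T A). The largest is λ_max = (42 + sqrt(1508))/2 ≈ 40.4165, hence ||A||_2 = sqrt(λ_max) = sqrt((42 + sqrt(1508))/2) ≈ 6.3574.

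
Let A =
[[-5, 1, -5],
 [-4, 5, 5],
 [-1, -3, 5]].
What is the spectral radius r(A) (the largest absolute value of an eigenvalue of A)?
r(A) ≈ 6.9473

The eigenvalues of A are the roots of its characteristic polynomial. With M = A (coefficients from the trace, the sum of principal 2x2 minors, and det A):
  p(λ) = det(λ I - M) = λ^3 - 5λ^2 - 11λ + 270.
No integer candidate from the rational root theorem (±divisors of 270) is a root, so the roots are irrational. The cubic discriminant is Δ = -1557651 < 0, so there is one real root and a complex-conjugate pair. p(-6) = -60 and p(-5) = 75 have opposite signs, so a root lies in (-6, -5); Newton's method refines it to λ ≈ -5.5941. Dividing out (λ - (-5.5941)) leaves approximately λ^2 - 10.5941λ + 48.2649. For λ^2 - 10.5941λ + 48.2649 the discriminant is -80.8241. It is negative, so the remaining roots are the complex-conjugate pair λ ≈ 5.2971 ± 4.4951i. Their product equals the constant term, so |λ|^2 ≈ 48.2649 and |λ| ≈ 6.9473.
Thus the eigenvalues (to 4 decimals) are -5.5941 (modulus 5.5941); 5.2971 ± 4.4951i (modulus 6.9473). The spectral radius is the largest modulus: r(A) ≈ 6.9473. (Cross-check: r(A) ≤ ||A||_2 ≈ 8.7142; equality holds whenever A is normal, though it can also hold for some non-normal A.)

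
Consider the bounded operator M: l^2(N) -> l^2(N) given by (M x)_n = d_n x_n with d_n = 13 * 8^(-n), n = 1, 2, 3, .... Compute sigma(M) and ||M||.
sigma(M) = {13 * 8^(-n) : n ≥ 1} ∪ {0}; ||M|| = 13/8

A bounded diagonal operator on l^2 with diagonal entries d_n has spectrum equal to the closure of {d_n : n ≥ 1}: every d_n is an eigenvalue (with eigenvector e_n), so {d_n} ⊂ sigma(M); the spectrum is closed, so its closure is too; and for lambda not in the closure, (M - lambda I) has bounded inverse (the diagonal entries 1/(d_n - lambda) are bounded). For our sequence d_n = 13 * 8^(-n), n = 1, 2, 3, ...:
  - {d_n} = {13 * 8^(-n) : n ≥ 1}; the only limit point is 0
  - closure = {13 * 8^(-n) : n ≥ 1} ∪ {0}
For the norm: a diagonal operator has ||M|| = sup_n |d_n|. Here d_n = 13 * 8^(-n) is positive and decreasing, so sup_n |d_n| = d_1 = 13/8. So ||M|| = 13/8.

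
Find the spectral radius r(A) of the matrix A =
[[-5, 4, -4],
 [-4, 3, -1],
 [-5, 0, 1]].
r(A) ≈ 5.7901

The eigenvalues of A are the roots of its characteristic polynomial. With M = A (coefficients from the trace, the sum of principal 2x2 minors, and det A):
  p(λ) = det(λ I - M) = λ^3 + λ^2 - 21λ + 39.
No integer candidate from the rational root theorem (±divisors of 39) is a root, so the roots are irrational. The cubic discriminant is Δ = -18480 < 0, so there is one real root and a complex-conjugate pair. p(-6) = -15 and p(-5) = 44 have opposite signs, so a root lies in (-6, -5); Newton's method refines it to λ ≈ -5.7901. Dividing out (λ - (-5.7901)) leaves approximately λ^2 - 4.7901λ + 6.7356. For λ^2 - 4.7901λ + 6.7356 the discriminant is -3.9969. It is negative, so the remaining roots are the complex-conjugate pair λ ≈ 2.3951 ± 0.9996i. Their product equals the constant term, so |λ|^2 ≈ 6.7356 and |λ| ≈ 2.5953.
Thus the eigenvalues (to 4 decimals) are -5.7901 (modulus 5.7901); 2.3951 ± 0.9996i (modulus 2.5953). The spectral radius is the largest modulus: r(A) ≈ 5.7901. (Cross-check: r(A) ≤ ||A||_2 ≈ 9.6182; equality holds whenever A is normal, though it can also hold for some non-normal A.)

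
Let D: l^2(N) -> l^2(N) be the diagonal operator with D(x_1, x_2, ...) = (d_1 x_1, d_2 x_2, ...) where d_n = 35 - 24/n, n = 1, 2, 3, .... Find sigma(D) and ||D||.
sigma(D) = {35 - 24/n : n ≥ 1} ∪ {35}; ||D|| = 35

A bounded diagonal operator on l^2 with diagonal entries d_n has spectrum equal to the closure of {d_n : n ≥ 1}: every d_n is an eigenvalue (with eigenvector e_n), so {d_n} ⊂ sigma(D); the spectrum is closed, so its closure is too; and for lambda not in the closure, (D - lambda I) has bounded inverse (the diagonal entries 1/(d_n - lambda) are bounded). For our sequence d_n = 35 - 24/n, n = 1, 2, 3, ...:
  - {d_n} = {35 - 24/n : n ≥ 1}; the only limit point is 35
  - closure = {35 - 24/n : n ≥ 1} ∪ {35}
For the norm: a diagonal operator has ||D|| = sup_n |d_n|. Here d_n = 35 - 24/n increases monotonically from d_1 = 11 toward 35, with all terms in [11, 35); so sup_n |d_n| = 35 (the supremum is the limit, not attained). So ||D|| = 35.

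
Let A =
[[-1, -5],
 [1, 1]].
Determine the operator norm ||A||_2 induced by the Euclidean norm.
||A||_2 = sqrt((28 + sqrt(720))/2) ≈ 5.2361 (= sqrt(largest eigenvalue of A^T A))

||A||_2 = sigma_max(A) = sqrt(lambda_max(A^T A)). Form the symmetric matrix M = A^T A =
[[2, 6],
 [6, 26]].
Its characteristic polynomial (trace, determinant of M give the coefficients) is
  p(λ) = det(λ I - M) = λ^2 - 28λ + 16.
For λ^2 - 28λ + 16 the discriminant is 720. It is nonnegative but not a perfect square, so the roots are real and irrational: λ = (28 ± sqrt(720))/2 ≈ 27.4164, 0.5836.
So the eigenvalues of A^T A are ≈ 0.5836, 27.4164 (all ≥ 0, as they must be for A^T A). The largest is λ_max = (28 + sqrt(720))/2 ≈ 27.4164, hence ||A||_2 = sqrt(λ_max) = sqrt((28 + sqrt(720))/2) ≈ 5.2361.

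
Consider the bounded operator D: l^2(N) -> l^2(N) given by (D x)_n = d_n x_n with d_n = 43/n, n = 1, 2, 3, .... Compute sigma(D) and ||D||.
sigma(D) = {43/n : n ≥ 1} ∪ {0}; ||D|| = 43

A bounded diagonal operator on l^2 with diagonal entries d_n has spectrum equal to the closure of {d_n : n ≥ 1}: every d_n is an eigenvalue (with eigenvector e_n), so {d_n} ⊂ sigma(D); the spectrum is closed, so its closure is too; and for lambda not in the closure, (D - lambda I) has bounded inverse (the diagonal entries 1/(d_n - lambda) are bounded). For our sequence d_n = 43/n, n = 1, 2, 3, ...:
  - {d_n} = {43/n : n ≥ 1}; the only limit point is 0
  - closure = {43/n : n ≥ 1} ∪ {0}
For the norm: a diagonal operator has ||D|| = sup_n |d_n|. Here d_n = 43/n is positive and decreasing, so sup_n |d_n| = d_1 = 43. So ||D|| = 43.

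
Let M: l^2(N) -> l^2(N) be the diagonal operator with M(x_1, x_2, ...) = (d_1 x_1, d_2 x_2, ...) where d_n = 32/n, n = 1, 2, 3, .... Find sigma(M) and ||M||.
sigma(M) = {32/n : n ≥ 1} ∪ {0}; ||M|| = 32

A bounded diagonal operator on l^2 with diagonal entries d_n has spectrum equal to the closure of {d_n : n ≥ 1}: every d_n is an eigenvalue (with eigenvector e_n), so {d_n} ⊂ sigma(M); the spectrum is closed, so its closure is too; and for lambda not in the closure, (M - lambda I) has bounded inverse (the diagonal entries 1/(d_n - lambda) are bounded). For our sequence d_n = 32/n, n = 1, 2, 3, ...:
  - {d_n} = {32/n : n ≥ 1}; the only limit point is 0
  - closure = {32/n : n ≥ 1} ∪ {0}
For the norm: a diagonal operator has ||M|| = sup_n |d_n|. Here d_n = 32/n is positive and decreasing, so sup_n |d_n| = d_1 = 32. So ||M|| = 32.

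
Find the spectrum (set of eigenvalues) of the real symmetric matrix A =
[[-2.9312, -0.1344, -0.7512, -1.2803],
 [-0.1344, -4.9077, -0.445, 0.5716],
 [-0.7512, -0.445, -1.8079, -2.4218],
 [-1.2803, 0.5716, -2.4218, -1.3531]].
sigma(A) ≈ {-5, -2, 1} (-5 with multiplicity 2)

A is real symmetric, so its spectrum consists of real eigenvalues. Expanding the characteristic polynomial of the displayed matrix gives
  det(λ I - A) = p(λ) = λ^4 + (11)λ^3 + (33)λ^2 + (4.9971)λ + (-50.0043).
Solving p(λ) = 0 yields eigenvalues ≈ -5, -5, -2, 1. (A is shown rounded to 4 decimals, so these recover the underlying integer eigenvalues to within that precision.)
Verification: the trace of A = -11 equals the sum of eigenvalues -11, and det(A) ≈ -50.0043 matches the eigenvalue product -50.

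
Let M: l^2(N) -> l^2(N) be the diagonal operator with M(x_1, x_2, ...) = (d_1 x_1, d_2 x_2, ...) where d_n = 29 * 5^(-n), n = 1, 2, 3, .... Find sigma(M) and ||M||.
sigma(M) = {29 * 5^(-n) : n ≥ 1} ∪ {0}; ||M|| = 29/5

A bounded diagonal operator on l^2 with diagonal entries d_n has spectrum equal to the closure of {d_n : n ≥ 1}: every d_n is an eigenvalue (with eigenvector e_n), so {d_n} ⊂ sigma(M); the spectrum is closed, so its closure is too; and for lambda not in the closure, (M - lambda I) has bounded inverse (the diagonal entries 1/(d_n - lambda) are bounded). For our sequence d_n = 29 * 5^(-n), n = 1, 2, 3, ...:
  - {d_n} = {29 * 5^(-n) : n ≥ 1}; the only limit point is 0
  - closure = {29 * 5^(-n) : n ≥ 1} ∪ {0}
For the norm: a diagonal operator has ||M|| = sup_n |d_n|. Here d_n = 29 * 5^(-n) is positive and decreasing, so sup_n |d_n| = d_1 = 29/5. So ||M|| = 29/5.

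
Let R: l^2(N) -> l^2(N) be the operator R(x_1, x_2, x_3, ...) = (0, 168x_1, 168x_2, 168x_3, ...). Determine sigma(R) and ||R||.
sigma(R) = closed disk {z in C : |z| ≤ 168}; ||R|| = 168

Note R = 168·U where U is the unit right shift (U x)_k = x_{k-1} (with x_0 := 0); so ||R|| = 168||U|| and sigma(R) = 168·sigma(U). ||R x||^2 = sum_{k≥1} |168x_k|^2 = 28224||x||^2, so ||R|| = 168 and sigma(R) ⊂ {|z| ≤ 168}. For any |lambda| < 168, the equation (R - lambda I) x = 0 forces x_1 = 0, then 168x_k = lambda x_{k+1} ⇒ x = 0, so R has no eigenvalues. But (R - lambda I) is not surjective for |lambda| < 168: solving (R - lambda I) x = e_1 would require x_n proportional to (lambda/168)^(-n), which is not in l^2. So every |lambda| < 168 lies in the residual spectrum. The boundary |lambda| = 168 is in the approximate point spectrum (the spectrum is closed). Hence sigma(R) is the closed disk of radius 168.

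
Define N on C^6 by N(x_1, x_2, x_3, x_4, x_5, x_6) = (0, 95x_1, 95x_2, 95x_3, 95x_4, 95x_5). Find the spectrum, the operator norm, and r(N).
sigma(N) = {0}; ||N|| = 95; r(N) = 0. (N is nilpotent with N^6 = 0.)

On C^6, N is a strictly lower-triangular matrix with 95 on the subdiagonal and zeros elsewhere, so its characteristic polynomial is lambda^6 and every eigenvalue is 0: sigma(N) = {0}. For the operator norm, N e_i = 95e_{i+1} for i = 1, ..., 5 and N e_6 = 0, so the singular values of N are 95 (with multiplicity 5) and 0; hence ||N|| = 95. The spectral radius r(N) = max|lambda| = 0. Note ||N|| > r(N) — characteristic of non-normal nilpotent operators. Indeed N^6 = 0.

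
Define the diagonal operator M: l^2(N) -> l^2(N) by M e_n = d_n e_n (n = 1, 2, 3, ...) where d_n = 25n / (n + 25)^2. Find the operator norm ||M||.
||M|| = 1/4 (attained at n = 25)

For M diagonal, ||M|| = sup_n |d_n|. Treat f(x) = 25x / (x + 25)^2 for real x > 0. By the quotient rule, f'(x) = 25(25 - x)/(x + 25)^3, which is positive for x < 25 and negative for x > 25. So f has a unique maximum at x = 25, and since 25 is a positive integer, the supremum over n ≥ 1 is attained at n = 25: d_25 = 25·25/(25 + 25)^2 = 25·25/2500 = 1/4. Hence ||M|| = 1/4.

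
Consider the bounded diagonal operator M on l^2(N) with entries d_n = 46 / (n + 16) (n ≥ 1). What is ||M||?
||M|| = 46/17 (attained at n = 1)

For M diagonal, ||M|| = sup_n |d_n| = sup_n 46/(n + 16). This is positive and strictly decreasing in n, so the supremum is attained at n = 1: d_1 = 46/(1 + 16) = 46/17. Hence ||M|| = 46/17.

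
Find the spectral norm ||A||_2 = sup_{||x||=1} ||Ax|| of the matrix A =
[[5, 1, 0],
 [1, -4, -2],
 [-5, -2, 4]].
||A||_2 ≈ 8.0387 (= sqrt(largest eigenvalue of A^T A))

||A||_2 = sigma_max(A) = sqrt(lambda_max(A^T A)). Form the symmetric matrix M = A^T A =
[[51, 11, -22],
 [11, 21, 0],
 [-22, 0, 20]].
Its characteristic polynomial (trace, sum of principal 2x2 minors, determinant of M give the coefficients) is
  p(λ) = det(λ I - M) = λ^3 - 92λ^2 + 1906λ - 8836.
No integer candidate from the rational root theorem (±divisors of 8836) is a root, so the roots are irrational. The cubic discriminant is Δ = 1310996272 > 0, so there are three distinct real roots. p(6) = -496 and p(7) = 341 have opposite signs, so a root lies in (6, 7); Newton's method refines it to λ ≈ 6.5714. p(20) = 484 and p(21) = -121 have opposite signs, so a root lies in (20, 21); Newton's method refines it to λ ≈ 20.8077. p(64) = -1540 and p(65) = 979 have opposite signs, so a root lies in (64, 65); Newton's method refines it to λ ≈ 64.6208. Check (Vieta): the three roots sum to 92, matching tr M = 92.
So the eigenvalues of A^T A are ≈ 6.5714, 20.8077, 64.6208 (all ≥ 0, as they must be for A^T A). The largest is λ_max ≈ 64.6208, hence ||A||_2 = sqrt(λ_max) ≈ 8.0387.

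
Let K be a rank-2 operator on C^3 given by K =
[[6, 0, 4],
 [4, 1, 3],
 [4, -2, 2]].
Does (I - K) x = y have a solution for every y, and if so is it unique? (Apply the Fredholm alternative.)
(I - K) is invertible (det(I - K) = 2 ≠ 0), so for every y in C^3 the equation (I - K) x = y has a unique solution.

K has rank 2 and factors as K = U V^T = u1 v1^T + u2 v2^T with u1 = (2, 2, 0), v1 = (1, 1, 1), u2 = (-2, -1, -2), v2 = (-2, 1, -1) (multiplying out reproduces the displayed K). The nonzero eigenvalues of U V^T coincide with those of the 2 x 2 matrix G = V^T U = [[v1·u1, v1·u2], [v2·u1, v2·u2]] = [[4, -5], [-2, 5]], and by the Sylvester determinant identity det(I_3 - U V^T) = det(I_2 - V^T U) = det([[-3, 5], [2, -4]]) = (-3)(-4) - (5)(2) = 2. (Direct check: I - K =
[[-5, 0, -4],
 [-4, 0, -3],
 [-4, 2, -1]]
has determinant 2.) The finite-dimensional Fredholm alternative says: either (I - K) is invertible, or ker(I - K) ≠ {0} and then range(I - K) = ker((I - K)^*)^⊥, with dim ker(I - K) = dim ker((I - K)^*). Since det(I - K) ≠ 0, 1 is not an eigenvalue of K and ker(I - K) = {0}, so we are in the first case: for every y there is a unique x = (I - K)^(-1) y. (Explicitly, by the Woodbury identity, (I - U V^T)^(-1) = I + U (I_2 - G)^(-1) V^T.)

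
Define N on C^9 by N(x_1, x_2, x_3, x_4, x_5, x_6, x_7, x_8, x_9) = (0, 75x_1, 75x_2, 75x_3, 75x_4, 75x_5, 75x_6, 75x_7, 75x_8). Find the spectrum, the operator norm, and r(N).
sigma(N) = {0}; ||N|| = 75; r(N) = 0. (N is nilpotent with N^9 = 0.)

On C^9, N is a strictly lower-triangular matrix with 75 on the subdiagonal and zeros elsewhere, so its characteristic polynomial is lambda^9 and every eigenvalue is 0: sigma(N) = {0}. For the operator norm, N e_i = 75e_{i+1} for i = 1, ..., 8 and N e_9 = 0, so the singular values of N are 75 (with multiplicity 8) and 0; hence ||N|| = 75. The spectral radius r(N) = max|lambda| = 0. Note ||N|| > r(N) — characteristic of non-normal nilpotent operators. Indeed N^9 = 0.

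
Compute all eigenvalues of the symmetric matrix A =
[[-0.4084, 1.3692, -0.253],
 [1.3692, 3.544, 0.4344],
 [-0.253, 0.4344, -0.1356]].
sigma(A) ≈ {-1, 0, 4}

A is real symmetric, so its spectrum consists of real eigenvalues. Expanding the characteristic polynomial of the displayed matrix gives
  det(λ I - A) = p(λ) = λ^3 + (-3)λ^2 + (-4)λ + (0).
Solving p(λ) = 0 yields eigenvalues ≈ -1, 0, 4. (A is shown rounded to 4 decimals, so these recover the underlying integer eigenvalues to within that precision.)
Verification: the trace of A = 3 equals the sum of eigenvalues 3, and det(A) ≈ -0.0003 matches the eigenvalue product 0.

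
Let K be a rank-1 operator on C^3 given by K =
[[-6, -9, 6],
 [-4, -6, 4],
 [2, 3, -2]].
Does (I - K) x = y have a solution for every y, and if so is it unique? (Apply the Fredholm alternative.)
(I - K) is invertible (det(I - K) = 15 ≠ 0), so for every y in C^3 the equation (I - K) x = y has a unique solution.

K has rank 1, so it is an outer product K = u v^T: every row of K is a multiple of one row vector. Reading off the entries, u = (-3, -2, 1) and v = (2, 3, -2) (row i of K equals u_i·v^T). A rank-one matrix u v^T satisfies K u = u (v·u) and kills the (2)-dimensional subspace v^⊥, so its characteristic polynomial is lambda^2 (lambda - v·u) with v·u = tr K = -14. Hence the eigenvalues of I - K are 1 (multiplicity 2) and 1 - (-14) = 15, so det(I - K) = 15. (Direct check: I - K =
[[7, 9, -6],
 [4, 7, -4],
 [-2, -3, 3]]
has determinant 15.) The finite-dimensional Fredholm alternative says: either (I - K) is invertible, or ker(I - K) ≠ {0} and then range(I - K) = ker((I - K)^*)^⊥, with dim ker(I - K) = dim ker((I - K)^*). Since det(I - K) ≠ 0, 1 is not an eigenvalue of K and ker(I - K) = {0}, so we are in the first case: for every y there is a unique x = (I - K)^(-1) y. Explicitly, by the Sherman–Morrison formula, (I - u v^T)^(-1) = I + u v^T/(1 - v·u), i.e. (I - K)^(-1) = I + K/(15).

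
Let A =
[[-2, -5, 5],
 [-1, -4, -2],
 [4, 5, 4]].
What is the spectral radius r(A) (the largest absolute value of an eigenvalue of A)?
r(A) ≈ 5.8469

The eigenvalues of A are the roots of its characteristic polynomial. With M = A (coefficients from the trace, the sum of principal 2x2 minors, and det A):
  p(λ) = det(λ I - M) = λ^3 + 2λ^2 - 31λ - 87.
No integer candidate from the rational root theorem (±divisors of 87) is a root, so the roots are irrational. The cubic discriminant is Δ = 18521 > 0, so there are three distinct real roots. p(-5) = -7 and p(-4) = 5 have opposite signs, so a root lies in (-5, -4); Newton's method refines it to λ ≈ -4.6401. p(-4) = 5 and p(-3) = -3 have opposite signs, so a root lies in (-4, -3); Newton's method refines it to λ ≈ -3.2068. p(5) = -67 and p(6) = 15 have opposite signs, so a root lies in (5, 6); Newton's method refines it to λ ≈ 5.8469. Check (Vieta): the three roots sum to -2, matching tr M = -2.
Thus the eigenvalues (to 4 decimals) are -4.6401 (modulus 4.6401); -3.2068 (modulus 3.2068); 5.8469 (modulus 5.8469). The spectral radius is the largest modulus: r(A) ≈ 5.8469. (Cross-check: r(A) ≤ ||A||_2 ≈ 9.2361; equality holds whenever A is normal, though it can also hold for some non-normal A.)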